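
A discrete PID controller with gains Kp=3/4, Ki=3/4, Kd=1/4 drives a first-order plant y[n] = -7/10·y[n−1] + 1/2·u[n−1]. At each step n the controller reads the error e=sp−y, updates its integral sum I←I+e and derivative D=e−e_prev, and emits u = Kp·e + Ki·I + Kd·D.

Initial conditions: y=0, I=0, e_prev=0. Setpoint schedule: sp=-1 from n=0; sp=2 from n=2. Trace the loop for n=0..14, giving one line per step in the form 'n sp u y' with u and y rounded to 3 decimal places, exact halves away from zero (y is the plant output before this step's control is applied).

0 -1 -1.750 0.000
1 -1 -0.719 -0.875
2 2 2.245 0.253
3 2 1.876 0.945
4 2 4.010 0.276
5 2 2.449 1.812
6 2 6.221 -0.044
7 2 1.717 3.141
8 2 9.500 -1.340
9 2 -1.415 5.688
10 2 15.736 -4.689
11 2 -9.561 11.151
12 2 29.075 -12.586
13 2 -28.804 23.348
14 2 58.833 -30.746

(exact arithmetic carried between steps; '≈' marks a value shown rounded to 6 d.p. or computed from one; I and e_prev carry over from the previous line; the table rounds u and y to 3 d.p., halves away from zero)
n=0: y=0, sp=-1, e=sp−y=-1; I=-1, D=e−e_prev=-1; u=3/4·(-1)+3/4·(-1)+1/4·(-1)=-1.75; next y=-7/10·0+1/2·(-1.75)=-0.875
n=1: y=-0.875, sp=-1, e=sp−y=-0.125; I=-1.125, D=e−e_prev=0.875; u=3/4·(-0.125)+3/4·(-1.125)+1/4·0.875=-0.71875; next y=-7/10·(-0.875)+1/2·(-0.71875)=0.253125
n=2: y=0.253125, sp=2, e=sp−y=1.746875; I=0.621875, D=e−e_prev=1.871875; u=3/4·1.746875+3/4·0.621875+1/4·1.871875≈2.244531; next y=-7/10·0.253125+1/2·2.244531≈0.945078
n=3: y≈0.945078, sp=2, e=sp−y≈1.054922; I≈1.676797, D=e−e_prev≈-0.691953; u=3/4·1.054922+3/4·1.676797+1/4·(-0.691953)≈1.875801; next y=-7/10·0.945078+1/2·1.875801≈0.276346
n=4: y≈0.276346, sp=2, e=sp−y≈1.723654; I≈3.400451, D=e−e_prev≈0.668732; u=3/4·1.723654+3/4·3.400451+1/4·0.668732≈4.010262; next y=-7/10·0.276346+1/2·4.010262≈1.811689
n=5: y≈1.811689, sp=2, e=sp−y≈0.188311; I≈3.588762, D=e−e_prev≈-1.535343; u=3/4·0.188311+3/4·3.588762+1/4·(-1.535343)≈2.448969; next y=-7/10·1.811689+1/2·2.448969≈-0.043698
n=6: y≈-0.043698, sp=2, e=sp−y≈2.043698; I≈5.632460, D=e−e_prev≈1.855387; u=3/4·2.043698+3/4·5.632460+1/4·1.855387≈6.220965; next y=-7/10·(-0.043698)+1/2·6.220965≈3.141071
n=7: y≈3.141071, sp=2, e=sp−y≈-1.141071; I≈4.491389, D=e−e_prev≈-3.184769; u=3/4·(-1.141071)+3/4·4.491389+1/4·(-3.184769)≈1.716546; next y=-7/10·3.141071+1/2·1.716546≈-1.340477
n=8: y≈-1.340477, sp=2, e=sp−y≈3.340477; I≈7.831866, D=e−e_prev≈4.481548; u=3/4·3.340477+3/4·7.831866+1/4·4.481548≈9.499644; next y=-7/10·(-1.340477)+1/2·9.499644≈5.688156
n=9: y≈5.688156, sp=2, e=sp−y≈-3.688156; I≈4.143710, D=e−e_prev≈-7.028633; u=3/4·(-3.688156)+3/4·4.143710+1/4·(-7.028633)≈-1.415493; next y=-7/10·5.688156+1/2·(-1.415493)≈-4.689455
n=10: y≈-4.689455, sp=2, e=sp−y≈6.689455; I≈10.833165, D=e−e_prev≈10.377611; u=3/4·6.689455+3/4·10.833165+1/4·10.377611≈15.736368; next y=-7/10·(-4.689455)+1/2·15.736368≈11.150803
n=11: y≈11.150803, sp=2, e=sp−y≈-9.150803; I≈1.682362, D=e−e_prev≈-15.840258; u=3/4·(-9.150803)+3/4·1.682362+1/4·(-15.840258)≈-9.561395; next y=-7/10·11.150803+1/2·(-9.561395)≈-12.586259
n=12: y≈-12.586259, sp=2, e=sp−y≈14.586259; I≈16.268622, D=e−e_prev≈23.737062; u=3/4·14.586259+3/4·16.268622+1/4·23.737062≈29.075426; next y=-7/10·(-12.586259)+1/2·29.075426≈23.348095
n=13: y≈23.348095, sp=2, e=sp−y≈-21.348095; I≈-5.079473, D=e−e_prev≈-35.934354; u=3/4·(-21.348095)+3/4·(-5.079473)+1/4·(-35.934354)≈-28.804264; next y=-7/10·23.348095+1/2·(-28.804264)≈-30.745798
n=14: y≈-30.745798, sp=2, e=sp−y≈32.745798; I≈27.666325, D=e−e_prev≈54.093893; u=3/4·32.745798+3/4·27.666325+1/4·54.093893≈58.832566; next y=-7/10·(-30.745798)+1/2·58.832566≈50.938342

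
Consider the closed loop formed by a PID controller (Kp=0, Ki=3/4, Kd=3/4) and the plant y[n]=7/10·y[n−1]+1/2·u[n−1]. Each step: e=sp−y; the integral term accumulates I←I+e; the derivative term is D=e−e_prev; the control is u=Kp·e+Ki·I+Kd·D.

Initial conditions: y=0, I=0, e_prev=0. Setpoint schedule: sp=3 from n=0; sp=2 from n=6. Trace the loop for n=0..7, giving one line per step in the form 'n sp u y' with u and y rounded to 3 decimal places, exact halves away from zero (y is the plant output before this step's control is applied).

0 3 4.500 0.000
1 3 1.125 2.250
2 3 3.544 2.138
3 3 2.410 3.268
4 3 2.720 3.493
5 3 2.051 3.805
6 2 0.355 3.689
7 2 1.145 2.760

(exact arithmetic carried between steps; '≈' marks a value shown rounded to 6 d.p. or computed from one; I and e_prev carry over from the previous line; the table rounds u and y to 3 d.p., halves away from zero)
n=0: y=0, sp=3, e=sp−y=3; I=3, D=e−e_prev=3; u=0·3+3/4·3+3/4·3=4.5; next y=7/10·0+1/2·4.5=2.25
n=1: y=2.25, sp=3, e=sp−y=0.75; I=3.75, D=e−e_prev=-2.25; u=0·0.75+3/4·3.75+3/4·(-2.25)=1.125; next y=7/10·2.25+1/2·1.125=2.1375
n=2: y=2.1375, sp=3, e=sp−y=0.8625; I=4.6125, D=e−e_prev=0.1125; u=0·0.8625+3/4·4.6125+3/4·0.1125=3.54375; next y=7/10·2.1375+1/2·3.54375=3.268125
n=3: y=3.268125, sp=3, e=sp−y=-0.268125; I=4.344375, D=e−e_prev=-1.130625; u=0·(-0.268125)+3/4·4.344375+3/4·(-1.130625)≈2.410313; next y=7/10·3.268125+1/2·2.410313≈3.492844
n=4: y≈3.492844, sp=3, e=sp−y≈-0.492844; I≈3.851531, D=e−e_prev≈-0.224719; u=0·(-0.492844)+3/4·3.851531+3/4·(-0.224719)≈2.720109; next y=7/10·3.492844+1/2·2.720109≈3.805045
n=5: y≈3.805045, sp=3, e=sp−y≈-0.805045; I≈3.046486, D=e−e_prev≈-0.312202; u=0·(-0.805045)+3/4·3.046486+3/4·(-0.312202)≈2.050713; next y=7/10·3.805045+1/2·2.050713≈3.688888
n=6: y≈3.688888, sp=2, e=sp−y≈-1.688888; I≈1.357598, D=e−e_prev≈-0.883843; u=0·(-1.688888)+3/4·1.357598+3/4·(-0.883843)≈0.355316; next y=7/10·3.688888+1/2·0.355316≈2.759880
n=7: y≈2.759880, sp=2, e=sp−y≈-0.759880; I≈0.597718, D=e−e_prev≈0.929009; u=0·(-0.759880)+3/4·0.597718+3/4·0.929009≈1.145045; next y=7/10·2.759880+1/2·1.145045≈2.504438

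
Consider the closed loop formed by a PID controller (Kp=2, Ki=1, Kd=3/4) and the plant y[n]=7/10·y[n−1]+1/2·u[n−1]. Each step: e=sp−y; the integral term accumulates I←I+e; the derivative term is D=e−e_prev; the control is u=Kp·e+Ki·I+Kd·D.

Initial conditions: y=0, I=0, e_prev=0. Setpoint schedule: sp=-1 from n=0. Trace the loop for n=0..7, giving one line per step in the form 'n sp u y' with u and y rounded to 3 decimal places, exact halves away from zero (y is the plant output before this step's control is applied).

(exact arithmetic carried between steps; '≈' marks a value shown rounded to 6 d.p. or computed from one; I and e_prev carry over from the previous line; the table rounds u and y to 3 d.p., halves away from zero)
n=0: y=0, sp=-1, e=sp−y=-1; I=-1, D=e−e_prev=-1; u=2·(-1)+1·(-1)+3/4·(-1)=-3.75; next y=7/10·0+1/2·(-3.75)=-1.875
n=1: y=-1.875, sp=-1, e=sp−y=0.875; I=-0.125, D=e−e_prev=1.875; u=2·0.875+1·(-0.125)+3/4·1.875=3.03125; next y=7/10·(-1.875)+1/2·3.03125=0.203125
n=2: y=0.203125, sp=-1, e=sp−y=-1.203125; I=-1.328125, D=e−e_prev=-2.078125; u=2·(-1.203125)+1·(-1.328125)+3/4·(-2.078125)≈-5.292969; next y=7/10·0.203125+1/2·(-5.292969)≈-2.504297
n=3: y≈-2.504297, sp=-1, e=sp−y≈1.504297; I≈0.176172, D=e−e_prev≈2.707422; u=2·1.504297+1·0.176172+3/4·2.707422≈5.215332; next y=7/10·(-2.504297)+1/2·5.215332≈0.854658
n=4: y≈0.854658, sp=-1, e=sp−y≈-1.854658; I≈-1.678486, D=e−e_prev≈-3.358955; u=2·(-1.854658)+1·(-1.678486)+3/4·(-3.358955)≈-7.907019; next y=7/10·0.854658+1/2·(-7.907019)≈-3.355249
n=5: y≈-3.355249, sp=-1, e=sp−y≈2.355249; I≈0.676762, D=e−e_prev≈4.209907; u=2·2.355249+1·0.676762+3/4·4.209907≈8.544690; next y=7/10·(-3.355249)+1/2·8.544690≈1.923671
n=6: y≈1.923671, sp=-1, e=sp−y≈-2.923671; I≈-2.246909, D=e−e_prev≈-5.278920; u=2·(-2.923671)+1·(-2.246909)+3/4·(-5.278920)≈-12.053440; next y=7/10·1.923671+1/2·(-12.053440)≈-4.680150
n=7: y≈-4.680150, sp=-1, e=sp−y≈3.680150; I≈1.433242, D=e−e_prev≈6.603821; u=2·3.680150+1·1.433242+3/4·6.603821≈13.746409; next y=7/10·(-4.680150)+1/2·13.746409≈3.597099

0 -1 -3.750 0.000
1 -1 3.031 -1.875
2 -1 -5.293 0.203
3 -1 5.215 -2.504
4 -1 -7.907 0.855
5 -1 8.545 -3.355
6 -1 -12.053 1.924
7 -1 13.746 -4.680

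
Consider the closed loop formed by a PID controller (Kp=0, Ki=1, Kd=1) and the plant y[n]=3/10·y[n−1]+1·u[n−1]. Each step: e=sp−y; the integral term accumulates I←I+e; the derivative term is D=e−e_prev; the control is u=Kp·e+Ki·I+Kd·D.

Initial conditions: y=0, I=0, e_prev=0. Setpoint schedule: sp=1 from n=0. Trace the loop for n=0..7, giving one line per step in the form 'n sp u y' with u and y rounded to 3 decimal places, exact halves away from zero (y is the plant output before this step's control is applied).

(exact arithmetic carried between steps; '≈' marks a value shown rounded to 6 d.p. or computed from one; I and e_prev carry over from the previous line; the table rounds u and y to 3 d.p., halves away from zero)
n=0: y=0, sp=1, e=sp−y=1; I=1, D=e−e_prev=1; u=0·1+1·1+1·1=2; next y=3/10·0+1·2=2
n=1: y=2, sp=1, e=sp−y=-1; I=0, D=e−e_prev=-2; u=0·(-1)+1·0+1·(-2)=-2; next y=3/10·2+1·(-2)=-1.4
n=2: y=-1.4, sp=1, e=sp−y=2.4; I=2.4, D=e−e_prev=3.4; u=0·2.4+1·2.4+1·3.4=5.8; next y=3/10·(-1.4)+1·5.8=5.38
n=3: y=5.38, sp=1, e=sp−y=-4.38; I=-1.98, D=e−e_prev=-6.78; u=0·(-4.38)+1·(-1.98)+1·(-6.78)=-8.76; next y=3/10·5.38+1·(-8.76)=-7.146
n=4: y=-7.146, sp=1, e=sp−y=8.146; I=6.166, D=e−e_prev=12.526; u=0·8.146+1·6.166+1·12.526=18.692; next y=3/10·(-7.146)+1·18.692=16.5482
n=5: y=16.5482, sp=1, e=sp−y=-15.5482; I=-9.3822, D=e−e_prev=-23.6942; u=0·(-15.5482)+1·(-9.3822)+1·(-23.6942)=-33.0764; next y=3/10·16.5482+1·(-33.0764)=-28.11194
n=6: y=-28.11194, sp=1, e=sp−y=29.11194; I=19.72974, D=e−e_prev=44.66014; u=0·29.11194+1·19.72974+1·44.66014=64.38988; next y=3/10·(-28.11194)+1·64.38988=55.956298
n=7: y=55.956298, sp=1, e=sp−y=-54.956298; I=-35.226558, D=e−e_prev=-84.068238; u=0·(-54.956298)+1·(-35.226558)+1·(-84.068238)=-119.294796; next y=3/10·55.956298+1·(-119.294796)≈-102.507907

0 1 2.000 0.000
1 1 -2.000 2.000
2 1 5.800 -1.400
3 1 -8.760 5.380
4 1 18.692 -7.146
5 1 -33.076 16.548
6 1 64.390 -28.112
7 1 -119.295 55.956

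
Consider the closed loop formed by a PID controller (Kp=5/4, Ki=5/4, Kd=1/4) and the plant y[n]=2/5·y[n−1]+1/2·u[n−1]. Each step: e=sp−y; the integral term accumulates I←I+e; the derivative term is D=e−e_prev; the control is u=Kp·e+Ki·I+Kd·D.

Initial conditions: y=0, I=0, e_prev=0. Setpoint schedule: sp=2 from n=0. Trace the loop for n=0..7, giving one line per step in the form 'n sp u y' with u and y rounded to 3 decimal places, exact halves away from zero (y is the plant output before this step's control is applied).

(exact arithmetic carried between steps; '≈' marks a value shown rounded to 6 d.p. or computed from one; I and e_prev carry over from the previous line; the table rounds u and y to 3 d.p., halves away from zero)
n=0: y=0, sp=2, e=sp−y=2; I=2, D=e−e_prev=2; u=5/4·2+5/4·2+1/4·2=5.5; next y=2/5·0+1/2·5.5=2.75
n=1: y=2.75, sp=2, e=sp−y=-0.75; I=1.25, D=e−e_prev=-2.75; u=5/4·(-0.75)+5/4·1.25+1/4·(-2.75)=-0.0625; next y=2/5·2.75+1/2·(-0.0625)=1.06875
n=2: y=1.06875, sp=2, e=sp−y=0.93125; I=2.18125, D=e−e_prev=1.68125; u=5/4·0.93125+5/4·2.18125+1/4·1.68125≈4.310938; next y=2/5·1.06875+1/2·4.310938≈2.582969
n=3: y≈2.582969, sp=2, e=sp−y≈-0.582969; I≈1.598281, D=e−e_prev≈-1.514219; u=5/4·(-0.582969)+5/4·1.598281+1/4·(-1.514219)≈0.890586; next y=2/5·2.582969+1/2·0.890586≈1.478480
n=4: y≈1.478480, sp=2, e=sp−y≈0.521520; I≈2.119801, D=e−e_prev≈1.104488; u=5/4·0.521520+5/4·2.119801+1/4·1.104488≈3.577772; next y=2/5·1.478480+1/2·3.577772≈2.380278
n=5: y≈2.380278, sp=2, e=sp−y≈-0.380278; I≈1.739522, D=e−e_prev≈-0.901798; u=5/4·(-0.380278)+5/4·1.739522+1/4·(-0.901798)≈1.473605; next y=2/5·2.380278+1/2·1.473605≈1.688914
n=6: y≈1.688914, sp=2, e=sp−y≈0.311086; I≈2.050608, D=e−e_prev≈0.691364; u=5/4·0.311086+5/4·2.050608+1/4·0.691364≈3.124959; next y=2/5·1.688914+1/2·3.124959≈2.238045
n=7: y≈2.238045, sp=2, e=sp−y≈-0.238045; I≈1.812563, D=e−e_prev≈-0.549131; u=5/4·(-0.238045)+5/4·1.812563+1/4·(-0.549131)≈1.830865; next y=2/5·2.238045+1/2·1.830865≈1.810651

0 2 5.500 0.000
1 2 -0.063 2.750
2 2 4.311 1.069
3 2 0.891 2.583
4 2 3.578 1.478
5 2 1.474 2.380
6 2 3.125 1.689
7 2 1.831 2.238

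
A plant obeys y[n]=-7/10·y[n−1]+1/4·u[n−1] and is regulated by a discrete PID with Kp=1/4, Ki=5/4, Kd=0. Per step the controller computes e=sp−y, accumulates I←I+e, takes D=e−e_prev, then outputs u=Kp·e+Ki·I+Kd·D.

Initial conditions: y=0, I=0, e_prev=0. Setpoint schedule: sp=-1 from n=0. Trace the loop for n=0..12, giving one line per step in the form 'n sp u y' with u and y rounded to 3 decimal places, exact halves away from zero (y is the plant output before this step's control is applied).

0 -1 -1.500 0.000
1 -1 -2.188 -0.375
2 -1 -3.105 -0.284
3 -1 -3.560 -0.577
4 -1 -4.225 -0.486
5 -1 -4.523 -0.716
6 -1 -5.008 -0.629
7 -1 -5.198 -0.811
8 -1 -5.553 -0.732
9 -1 -5.672 -0.876
10 -1 -5.934 -0.805
11 -1 -6.005 -0.920
12 -1 -6.199 -0.857

(exact arithmetic carried between steps; '≈' marks a value shown rounded to 6 d.p. or computed from one; I and e_prev carry over from the previous line; the table rounds u and y to 3 d.p., halves away from zero)
n=0: y=0, sp=-1, e=sp−y=-1; I=-1, D=e−e_prev=-1; u=1/4·(-1)+5/4·(-1)+0·(-1)=-1.5; next y=-7/10·0+1/4·(-1.5)=-0.375
n=1: y=-0.375, sp=-1, e=sp−y=-0.625; I=-1.625, D=e−e_prev=0.375; u=1/4·(-0.625)+5/4·(-1.625)+0·0.375=-2.1875; next y=-7/10·(-0.375)+1/4·(-2.1875)=-0.284375
n=2: y=-0.284375, sp=-1, e=sp−y=-0.715625; I=-2.340625, D=e−e_prev=-0.090625; u=1/4·(-0.715625)+5/4·(-2.340625)+0·(-0.090625)≈-3.104688; next y=-7/10·(-0.284375)+1/4·(-3.104688)≈-0.577109
n=3: y≈-0.577109, sp=-1, e=sp−y≈-0.422891; I≈-2.763516, D=e−e_prev≈0.292734; u=1/4·(-0.422891)+5/4·(-2.763516)+0·0.292734≈-3.560117; next y=-7/10·(-0.577109)+1/4·(-3.560117)≈-0.486053
n=4: y≈-0.486053, sp=-1, e=sp−y≈-0.513947; I≈-3.277463, D=e−e_prev≈-0.091057; u=1/4·(-0.513947)+5/4·(-3.277463)+0·(-0.091057)≈-4.225315; next y=-7/10·(-0.486053)+1/4·(-4.225315)≈-0.716092
n=5: y≈-0.716092, sp=-1, e=sp−y≈-0.283908; I≈-3.561371, D=e−e_prev≈0.230039; u=1/4·(-0.283908)+5/4·(-3.561371)+0·0.230039≈-4.522691; next y=-7/10·(-0.716092)+1/4·(-4.522691)≈-0.629408
n=6: y≈-0.629408, sp=-1, e=sp−y≈-0.370592; I≈-3.931963, D=e−e_prev≈-0.086684; u=1/4·(-0.370592)+5/4·(-3.931963)+0·(-0.086684)≈-5.007601; next y=-7/10·(-0.629408)+1/4·(-5.007601)≈-0.811314
n=7: y≈-0.811314, sp=-1, e=sp−y≈-0.188686; I≈-4.120648, D=e−e_prev≈0.181906; u=1/4·(-0.188686)+5/4·(-4.120648)+0·0.181906≈-5.197982; next y=-7/10·(-0.811314)+1/4·(-5.197982)≈-0.731575
n=8: y≈-0.731575, sp=-1, e=sp−y≈-0.268425; I≈-4.389073, D=e−e_prev≈-0.079739; u=1/4·(-0.268425)+5/4·(-4.389073)+0·(-0.079739)≈-5.553447; next y=-7/10·(-0.731575)+1/4·(-5.553447)≈-0.876259
n=9: y≈-0.876259, sp=-1, e=sp−y≈-0.123741; I≈-4.512814, D=e−e_prev≈0.144684; u=1/4·(-0.123741)+5/4·(-4.512814)+0·0.144684≈-5.671952; next y=-7/10·(-0.876259)+1/4·(-5.671952)≈-0.804607
n=10: y≈-0.804607, sp=-1, e=sp−y≈-0.195393; I≈-4.708207, D=e−e_prev≈-0.071652; u=1/4·(-0.195393)+5/4·(-4.708207)+0·(-0.071652)≈-5.934107; next y=-7/10·(-0.804607)+1/4·(-5.934107)≈-0.920302
n=11: y≈-0.920302, sp=-1, e=sp−y≈-0.079698; I≈-4.787905, D=e−e_prev≈0.115695; u=1/4·(-0.079698)+5/4·(-4.787905)+0·0.115695≈-6.004806; next y=-7/10·(-0.920302)+1/4·(-6.004806)≈-0.856990
n=12: y≈-0.856990, sp=-1, e=sp−y≈-0.143010; I≈-4.930915, D=e−e_prev≈-0.063312; u=1/4·(-0.143010)+5/4·(-4.930915)+0·(-0.063312)≈-6.199396; next y=-7/10·(-0.856990)+1/4·(-6.199396)≈-0.949956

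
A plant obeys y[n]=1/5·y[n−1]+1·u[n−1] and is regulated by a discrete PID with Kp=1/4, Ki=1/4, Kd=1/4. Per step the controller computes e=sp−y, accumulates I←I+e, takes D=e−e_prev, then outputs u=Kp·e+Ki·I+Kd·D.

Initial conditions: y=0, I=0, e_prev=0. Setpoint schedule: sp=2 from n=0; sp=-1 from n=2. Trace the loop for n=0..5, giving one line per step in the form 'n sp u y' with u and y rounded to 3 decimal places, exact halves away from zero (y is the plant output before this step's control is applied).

(exact arithmetic carried between steps; '≈' marks a value shown rounded to 6 d.p. or computed from one; I and e_prev carry over from the previous line; the table rounds u and y to 3 d.p., halves away from zero)
n=0: y=0, sp=2, e=sp−y=2; I=2, D=e−e_prev=2; u=1/4·2+1/4·2+1/4·2=1.5; next y=1/5·0+1·1.5=1.5
n=1: y=1.5, sp=2, e=sp−y=0.5; I=2.5, D=e−e_prev=-1.5; u=1/4·0.5+1/4·2.5+1/4·(-1.5)=0.375; next y=1/5·1.5+1·0.375=0.675
n=2: y=0.675, sp=-1, e=sp−y=-1.675; I=0.825, D=e−e_prev=-2.175; u=1/4·(-1.675)+1/4·0.825+1/4·(-2.175)=-0.75625; next y=1/5·0.675+1·(-0.75625)=-0.62125
n=3: y=-0.62125, sp=-1, e=sp−y=-0.37875; I=0.44625, D=e−e_prev=1.29625; u=1/4·(-0.37875)+1/4·0.44625+1/4·1.29625≈0.340938; next y=1/5·(-0.62125)+1·0.340938≈0.216688
n=4: y≈0.216688, sp=-1, e=sp−y≈-1.216688; I≈-0.770438, D=e−e_prev≈-0.837938; u=1/4·(-1.216688)+1/4·(-0.770438)+1/4·(-0.837938)≈-0.706266; next y=1/5·0.216688+1·(-0.706266)≈-0.662928
n=5: y≈-0.662928, sp=-1, e=sp−y≈-0.337072; I≈-1.107509, D=e−e_prev≈0.879616; u=1/4·(-0.337072)+1/4·(-1.107509)+1/4·0.879616≈-0.141241; next y=1/5·(-0.662928)+1·(-0.141241)≈-0.273827

0 2 1.500 0.000
1 2 0.375 1.500
2 -1 -0.756 0.675
3 -1 0.341 -0.621
4 -1 -0.706 0.217
5 -1 -0.141 -0.663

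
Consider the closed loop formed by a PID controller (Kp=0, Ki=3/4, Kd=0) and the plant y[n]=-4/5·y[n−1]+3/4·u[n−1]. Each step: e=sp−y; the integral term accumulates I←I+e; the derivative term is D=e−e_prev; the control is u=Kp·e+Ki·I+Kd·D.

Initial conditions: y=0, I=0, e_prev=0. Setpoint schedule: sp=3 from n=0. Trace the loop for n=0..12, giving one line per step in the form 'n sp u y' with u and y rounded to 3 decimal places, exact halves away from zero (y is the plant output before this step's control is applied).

(exact arithmetic carried between steps; '≈' marks a value shown rounded to 6 d.p. or computed from one; I and e_prev carry over from the previous line; the table rounds u and y to 3 d.p., halves away from zero)
n=0: y=0, sp=3, e=sp−y=3; I=3, D=e−e_prev=3; u=0·3+3/4·3+0·3=2.25; next y=-4/5·0+3/4·2.25=1.6875
n=1: y=1.6875, sp=3, e=sp−y=1.3125; I=4.3125, D=e−e_prev=-1.6875; u=0·1.3125+3/4·4.3125+0·(-1.6875)=3.234375; next y=-4/5·1.6875+3/4·3.234375≈1.075781
n=2: y≈1.075781, sp=3, e=sp−y≈1.924219; I≈6.236719, D=e−e_prev≈0.611719; u=0·1.924219+3/4·6.236719+0·0.611719≈4.677539; next y=-4/5·1.075781+3/4·4.677539≈2.647529
n=3: y≈2.647529, sp=3, e=sp−y≈0.352471; I≈6.589189, D=e−e_prev≈-1.571748; u=0·0.352471+3/4·6.589189+0·(-1.571748)≈4.941892; next y=-4/5·2.647529+3/4·4.941892≈1.588396
n=4: y≈1.588396, sp=3, e=sp−y≈1.411604; I≈8.000794, D=e−e_prev≈1.059134; u=0·1.411604+3/4·8.000794+0·1.059134≈6.000595; next y=-4/5·1.588396+3/4·6.000595≈3.229730
n=5: y≈3.229730, sp=3, e=sp−y≈-0.229730; I≈7.771064, D=e−e_prev≈-1.641334; u=0·(-0.229730)+3/4·7.771064+0·(-1.641334)≈5.828298; next y=-4/5·3.229730+3/4·5.828298≈1.787439
n=6: y≈1.787439, sp=3, e=sp−y≈1.212561; I≈8.983624, D=e−e_prev≈1.442291; u=0·1.212561+3/4·8.983624+0·1.442291≈6.737718; next y=-4/5·1.787439+3/4·6.737718≈3.623337
n=7: y≈3.623337, sp=3, e=sp−y≈-0.623337; I≈8.360287, D=e−e_prev≈-1.835898; u=0·(-0.623337)+3/4·8.360287+0·(-1.835898)≈6.270215; next y=-4/5·3.623337+3/4·6.270215≈1.803992
n=8: y≈1.803992, sp=3, e=sp−y≈1.196008; I≈9.556295, D=e−e_prev≈1.819345; u=0·1.196008+3/4·9.556295+0·1.819345≈7.167222; next y=-4/5·1.803992+3/4·7.167222≈3.932223
n=9: y≈3.932223, sp=3, e=sp−y≈-0.932223; I≈8.624073, D=e−e_prev≈-2.128231; u=0·(-0.932223)+3/4·8.624073+0·(-2.128231)≈6.468054; next y=-4/5·3.932223+3/4·6.468054≈1.705263
n=10: y≈1.705263, sp=3, e=sp−y≈1.294737; I≈9.918810, D=e−e_prev≈2.226960; u=0·1.294737+3/4·9.918810+0·2.226960≈7.439108; next y=-4/5·1.705263+3/4·7.439108≈4.215121
n=11: y≈4.215121, sp=3, e=sp−y≈-1.215121; I≈8.703689, D=e−e_prev≈-2.509858; u=0·(-1.215121)+3/4·8.703689+0·(-2.509858)≈6.527767; next y=-4/5·4.215121+3/4·6.527767≈1.523729
n=12: y≈1.523729, sp=3, e=sp−y≈1.476271; I≈10.179961, D=e−e_prev≈2.691392; u=0·1.476271+3/4·10.179961+0·2.691392≈7.634970; next y=-4/5·1.523729+3/4·7.634970≈4.507245

0 3 2.250 0.000
1 3 3.234 1.688
2 3 4.678 1.076
3 3 4.942 2.648
4 3 6.001 1.588
5 3 5.828 3.230
6 3 6.738 1.787
7 3 6.270 3.623
8 3 7.167 1.804
9 3 6.468 3.932
10 3 7.439 1.705
11 3 6.528 4.215
12 3 7.635 1.524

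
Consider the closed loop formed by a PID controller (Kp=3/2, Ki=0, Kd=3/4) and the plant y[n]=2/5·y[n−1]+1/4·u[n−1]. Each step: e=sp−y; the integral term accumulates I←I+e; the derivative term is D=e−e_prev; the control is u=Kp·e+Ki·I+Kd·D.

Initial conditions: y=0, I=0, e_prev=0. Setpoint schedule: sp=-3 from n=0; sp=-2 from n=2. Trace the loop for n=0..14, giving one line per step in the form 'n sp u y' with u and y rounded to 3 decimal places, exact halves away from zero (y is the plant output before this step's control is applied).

(exact arithmetic carried between steps; '≈' marks a value shown rounded to 6 d.p. or computed from one; I and e_prev carry over from the previous line; the table rounds u and y to 3 d.p., halves away from zero)
n=0: y=0, sp=-3, e=sp−y=-3; I=-3, D=e−e_prev=-3; u=3/2·(-3)+0·(-3)+3/4·(-3)=-6.75; next y=2/5·0+1/4·(-6.75)=-1.6875
n=1: y=-1.6875, sp=-3, e=sp−y=-1.3125; I=-4.3125, D=e−e_prev=1.6875; u=3/2·(-1.3125)+0·(-4.3125)+3/4·1.6875=-0.703125; next y=2/5·(-1.6875)+1/4·(-0.703125)≈-0.850781
n=2: y≈-0.850781, sp=-2, e=sp−y≈-1.149219; I≈-5.461719, D=e−e_prev≈0.163281; u=3/2·(-1.149219)+0·(-5.461719)+3/4·0.163281≈-1.601367; next y=2/5·(-0.850781)+1/4·(-1.601367)≈-0.740654
n=3: y≈-0.740654, sp=-2, e=sp−y≈-1.259346; I≈-6.721064, D=e−e_prev≈-0.110127; u=3/2·(-1.259346)+0·(-6.721064)+3/4·(-0.110127)≈-1.971614; next y=2/5·(-0.740654)+1/4·(-1.971614)≈-0.789165
n=4: y≈-0.789165, sp=-2, e=sp−y≈-1.210835; I≈-7.931899, D=e−e_prev≈0.048511; u=3/2·(-1.210835)+0·(-7.931899)+3/4·0.048511≈-1.779869; next y=2/5·(-0.789165)+1/4·(-1.779869)≈-0.760633
n=5: y≈-0.760633, sp=-2, e=sp−y≈-1.239367; I≈-9.171266, D=e−e_prev≈-0.028532; u=3/2·(-1.239367)+0·(-9.171266)+3/4·(-0.028532)≈-1.880449; next y=2/5·(-0.760633)+1/4·(-1.880449)≈-0.774366
n=6: y≈-0.774366, sp=-2, e=sp−y≈-1.225634; I≈-10.396900, D=e−e_prev≈0.013732; u=3/2·(-1.225634)+0·(-10.396900)+3/4·0.013732≈-1.828153; next y=2/5·(-0.774366)+1/4·(-1.828153)≈-0.766784
n=7: y≈-0.766784, sp=-2, e=sp−y≈-1.233216; I≈-11.630116, D=e−e_prev≈-0.007581; u=3/2·(-1.233216)+0·(-11.630116)+3/4·(-0.007581)≈-1.855509; next y=2/5·(-0.766784)+1/4·(-1.855509)≈-0.770591
n=8: y≈-0.770591, sp=-2, e=sp−y≈-1.229409; I≈-12.859525, D=e−e_prev≈0.003807; u=3/2·(-1.229409)+0·(-12.859525)+3/4·0.003807≈-1.841258; next y=2/5·(-0.770591)+1/4·(-1.841258)≈-0.768551
n=9: y≈-0.768551, sp=-2, e=sp−y≈-1.231449; I≈-14.090974, D=e−e_prev≈-0.002040; u=3/2·(-1.231449)+0·(-14.090974)+3/4·(-0.002040)≈-1.848704; next y=2/5·(-0.768551)+1/4·(-1.848704)≈-0.769596
n=10: y≈-0.769596, sp=-2, e=sp−y≈-1.230404; I≈-15.321378, D=e−e_prev≈0.001045; u=3/2·(-1.230404)+0·(-15.321378)+3/4·0.001045≈-1.844822; next y=2/5·(-0.769596)+1/4·(-1.844822)≈-0.769044
n=11: y≈-0.769044, sp=-2, e=sp−y≈-1.230956; I≈-16.552334, D=e−e_prev≈-0.000552; u=3/2·(-1.230956)+0·(-16.552334)+3/4·(-0.000552)≈-1.846848; next y=2/5·(-0.769044)+1/4·(-1.846848)≈-0.769330
n=12: y≈-0.769330, sp=-2, e=sp−y≈-1.230670; I≈-17.783004, D=e−e_prev≈0.000286; u=3/2·(-1.230670)+0·(-17.783004)+3/4·0.000286≈-1.845791; next y=2/5·(-0.769330)+1/4·(-1.845791)≈-0.769180
n=13: y≈-0.769180, sp=-2, e=sp−y≈-1.230820; I≈-19.013824, D=e−e_prev≈-0.000150; u=3/2·(-1.230820)+0·(-19.013824)+3/4·(-0.000150)≈-1.846343; next y=2/5·(-0.769180)+1/4·(-1.846343)≈-0.769258
n=14: y≈-0.769258, sp=-2, e=sp−y≈-1.230742; I≈-20.244567, D=e−e_prev≈0.000078; u=3/2·(-1.230742)+0·(-20.244567)+3/4·0.000078≈-1.846055; next y=2/5·(-0.769258)+1/4·(-1.846055)≈-0.769217

0 -3 -6.750 0.000
1 -3 -0.703 -1.688
2 -2 -1.601 -0.851
3 -2 -1.972 -0.741
4 -2 -1.780 -0.789
5 -2 -1.880 -0.761
6 -2 -1.828 -0.774
7 -2 -1.856 -0.767
8 -2 -1.841 -0.771
9 -2 -1.849 -0.769
10 -2 -1.845 -0.770
11 -2 -1.847 -0.769
12 -2 -1.846 -0.769
13 -2 -1.846 -0.769
14 -2 -1.846 -0.769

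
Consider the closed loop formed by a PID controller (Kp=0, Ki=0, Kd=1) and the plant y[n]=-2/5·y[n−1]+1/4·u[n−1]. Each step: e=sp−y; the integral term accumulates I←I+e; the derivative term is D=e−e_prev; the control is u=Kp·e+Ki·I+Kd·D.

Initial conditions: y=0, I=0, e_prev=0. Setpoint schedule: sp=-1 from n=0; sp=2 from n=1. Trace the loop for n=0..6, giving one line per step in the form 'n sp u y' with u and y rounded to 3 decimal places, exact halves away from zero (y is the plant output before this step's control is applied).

(exact arithmetic carried between steps; '≈' marks a value shown rounded to 6 d.p. or computed from one; I and e_prev carry over from the previous line; the table rounds u and y to 3 d.p., halves away from zero)
n=0: y=0, sp=-1, e=sp−y=-1; I=-1, D=e−e_prev=-1; u=0·(-1)+0·(-1)+1·(-1)=-1; next y=-2/5·0+1/4·(-1)=-0.25
n=1: y=-0.25, sp=2, e=sp−y=2.25; I=1.25, D=e−e_prev=3.25; u=0·2.25+0·1.25+1·3.25=3.25; next y=-2/5·(-0.25)+1/4·3.25=0.9125
n=2: y=0.9125, sp=2, e=sp−y=1.0875; I=2.3375, D=e−e_prev=-1.1625; u=0·1.0875+0·2.3375+1·(-1.1625)=-1.1625; next y=-2/5·0.9125+1/4·(-1.1625)=-0.655625
n=3: y=-0.655625, sp=2, e=sp−y=2.655625; I=4.993125, D=e−e_prev=1.568125; u=0·2.655625+0·4.993125+1·1.568125=1.568125; next y=-2/5·(-0.655625)+1/4·1.568125≈0.654281
n=4: y≈0.654281, sp=2, e=sp−y≈1.345719; I≈6.338844, D=e−e_prev≈-1.309906; u=0·1.345719+0·6.338844+1·(-1.309906)≈-1.309906; next y=-2/5·0.654281+1/4·(-1.309906)≈-0.589189
n=5: y≈-0.589189, sp=2, e=sp−y≈2.589189; I≈8.928033, D=e−e_prev≈1.243470; u=0·2.589189+0·8.928033+1·1.243470≈1.243470; next y=-2/5·(-0.589189)+1/4·1.243470≈0.546543
n=6: y≈0.546543, sp=2, e=sp−y≈1.453457; I≈10.381490, D=e−e_prev≈-1.135732; u=0·1.453457+0·10.381490+1·(-1.135732)≈-1.135732; next y=-2/5·0.546543+1/4·(-1.135732)≈-0.502550

0 -1 -1.000 0.000
1 2 3.250 -0.250
2 2 -1.163 0.913
3 2 1.568 -0.656
4 2 -1.310 0.654
5 2 1.243 -0.589
6 2 -1.136 0.547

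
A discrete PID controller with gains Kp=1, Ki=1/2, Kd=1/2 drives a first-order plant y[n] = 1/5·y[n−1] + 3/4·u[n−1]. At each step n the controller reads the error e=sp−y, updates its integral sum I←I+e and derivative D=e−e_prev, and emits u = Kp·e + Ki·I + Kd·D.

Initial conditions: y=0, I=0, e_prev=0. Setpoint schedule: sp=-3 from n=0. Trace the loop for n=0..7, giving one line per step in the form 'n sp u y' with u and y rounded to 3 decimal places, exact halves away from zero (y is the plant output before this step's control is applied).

(exact arithmetic carried between steps; '≈' marks a value shown rounded to 6 d.p. or computed from one; I and e_prev carry over from the previous line; the table rounds u and y to 3 d.p., halves away from zero)
n=0: y=0, sp=-3, e=sp−y=-3; I=-3, D=e−e_prev=-3; u=1·(-3)+1/2·(-3)+1/2·(-3)=-6; next y=1/5·0+3/4·(-6)=-4.5
n=1: y=-4.5, sp=-3, e=sp−y=1.5; I=-1.5, D=e−e_prev=4.5; u=1·1.5+1/2·(-1.5)+1/2·4.5=3; next y=1/5·(-4.5)+3/4·3=1.35
n=2: y=1.35, sp=-3, e=sp−y=-4.35; I=-5.85, D=e−e_prev=-5.85; u=1·(-4.35)+1/2·(-5.85)+1/2·(-5.85)=-10.2; next y=1/5·1.35+3/4·(-10.2)=-7.38
n=3: y=-7.38, sp=-3, e=sp−y=4.38; I=-1.47, D=e−e_prev=8.73; u=1·4.38+1/2·(-1.47)+1/2·8.73=8.01; next y=1/5·(-7.38)+3/4·8.01=4.5315
n=4: y=4.5315, sp=-3, e=sp−y=-7.5315; I=-9.0015, D=e−e_prev=-11.9115; u=1·(-7.5315)+1/2·(-9.0015)+1/2·(-11.9115)=-17.988; next y=1/5·4.5315+3/4·(-17.988)=-12.5847
n=5: y=-12.5847, sp=-3, e=sp−y=9.5847; I=0.5832, D=e−e_prev=17.1162; u=1·9.5847+1/2·0.5832+1/2·17.1162=18.4344; next y=1/5·(-12.5847)+3/4·18.4344=11.30886
n=6: y=11.30886, sp=-3, e=sp−y=-14.30886; I=-13.72566, D=e−e_prev=-23.89356; u=1·(-14.30886)+1/2·(-13.72566)+1/2·(-23.89356)=-33.11847; next y=1/5·11.30886+3/4·(-33.11847)≈-22.577081
n=7: y≈-22.577081, sp=-3, e=sp−y≈19.577081; I≈5.851421, D=e−e_prev≈33.885941; u=1·19.577081+1/2·5.851421+1/2·33.885941≈39.445761; next y=1/5·(-22.577081)+3/4·39.445761≈25.068905

0 -3 -6.000 0.000
1 -3 3.000 -4.500
2 -3 -10.200 1.350
3 -3 8.010 -7.380
4 -3 -17.988 4.532
5 -3 18.434 -12.585
6 -3 -33.118 11.309
7 -3 39.446 -22.577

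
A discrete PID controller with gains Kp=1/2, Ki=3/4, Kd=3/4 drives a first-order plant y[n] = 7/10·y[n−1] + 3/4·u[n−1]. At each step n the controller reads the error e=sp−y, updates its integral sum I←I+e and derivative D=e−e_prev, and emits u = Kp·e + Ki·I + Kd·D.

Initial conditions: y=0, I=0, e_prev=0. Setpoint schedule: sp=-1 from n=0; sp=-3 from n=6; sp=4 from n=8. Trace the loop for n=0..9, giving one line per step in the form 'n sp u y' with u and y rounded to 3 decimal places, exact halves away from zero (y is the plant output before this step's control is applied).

(exact arithmetic carried between steps; '≈' marks a value shown rounded to 6 d.p. or computed from one; I and e_prev carry over from the previous line; the table rounds u and y to 3 d.p., halves away from zero)
n=0: y=0, sp=-1, e=sp−y=-1; I=-1, D=e−e_prev=-1; u=1/2·(-1)+3/4·(-1)+3/4·(-1)=-2; next y=7/10·0+3/4·(-2)=-1.5
n=1: y=-1.5, sp=-1, e=sp−y=0.5; I=-0.5, D=e−e_prev=1.5; u=1/2·0.5+3/4·(-0.5)+3/4·1.5=1; next y=7/10·(-1.5)+3/4·1=-0.3
n=2: y=-0.3, sp=-1, e=sp−y=-0.7; I=-1.2, D=e−e_prev=-1.2; u=1/2·(-0.7)+3/4·(-1.2)+3/4·(-1.2)=-2.15; next y=7/10·(-0.3)+3/4·(-2.15)=-1.8225
n=3: y=-1.8225, sp=-1, e=sp−y=0.8225; I=-0.3775, D=e−e_prev=1.5225; u=1/2·0.8225+3/4·(-0.3775)+3/4·1.5225=1.27; next y=7/10·(-1.8225)+3/4·1.27=-0.32325
n=4: y=-0.32325, sp=-1, e=sp−y=-0.67675; I=-1.05425, D=e−e_prev=-1.49925; u=1/2·(-0.67675)+3/4·(-1.05425)+3/4·(-1.49925)=-2.2535; next y=7/10·(-0.32325)+3/4·(-2.2535)=-1.9164
n=5: y=-1.9164, sp=-1, e=sp−y=0.9164; I=-0.13785, D=e−e_prev=1.59315; u=1/2·0.9164+3/4·(-0.13785)+3/4·1.59315=1.549675; next y=7/10·(-1.9164)+3/4·1.549675≈-0.179224
n=6: y≈-0.179224, sp=-3, e=sp−y≈-2.820776; I≈-2.958626, D=e−e_prev≈-3.737176; u=1/2·(-2.820776)+3/4·(-2.958626)+3/4·(-3.737176)≈-6.43224; next y=7/10·(-0.179224)+3/4·(-6.43224)≈-4.949637
n=7: y≈-4.949637, sp=-3, e=sp−y≈1.949637; I≈-1.008990, D=e−e_prev≈4.770413; u=1/2·1.949637+3/4·(-1.008990)+3/4·4.770413≈3.795886; next y=7/10·(-4.949637)+3/4·3.795886≈-0.617831
n=8: y≈-0.617831, sp=4, e=sp−y≈4.617831; I≈3.608842, D=e−e_prev≈2.668195; u=1/2·4.617831+3/4·3.608842+3/4·2.668195≈7.016693; next y=7/10·(-0.617831)+3/4·7.016693≈4.830038
n=9: y≈4.830038, sp=4, e=sp−y≈-0.830038; I≈2.778804, D=e−e_prev≈-5.447869; u=1/2·(-0.830038)+3/4·2.778804+3/4·(-5.447869)≈-2.416818; next y=7/10·4.830038+3/4·(-2.416818)≈1.568413

0 -1 -2.000 0.000
1 -1 1.000 -1.500
2 -1 -2.150 -0.300
3 -1 1.270 -1.823
4 -1 -2.254 -0.323
5 -1 1.550 -1.916
6 -3 -6.432 -0.179
7 -3 3.796 -4.950
8 4 7.017 -0.618
9 4 -2.417 4.830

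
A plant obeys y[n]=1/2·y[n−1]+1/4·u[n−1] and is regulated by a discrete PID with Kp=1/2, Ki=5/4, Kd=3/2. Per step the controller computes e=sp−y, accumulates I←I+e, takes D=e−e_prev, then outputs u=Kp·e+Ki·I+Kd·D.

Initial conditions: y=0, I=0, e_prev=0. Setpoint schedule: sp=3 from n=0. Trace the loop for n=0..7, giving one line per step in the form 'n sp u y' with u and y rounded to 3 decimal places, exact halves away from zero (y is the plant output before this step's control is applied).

(exact arithmetic carried between steps; '≈' marks a value shown rounded to 6 d.p. or computed from one; I and e_prev carry over from the previous line; the table rounds u and y to 3 d.p., halves away from zero)
n=0: y=0, sp=3, e=sp−y=3; I=3, D=e−e_prev=3; u=1/2·3+5/4·3+3/2·3=9.75; next y=1/2·0+1/4·9.75=2.4375
n=1: y=2.4375, sp=3, e=sp−y=0.5625; I=3.5625, D=e−e_prev=-2.4375; u=1/2·0.5625+5/4·3.5625+3/2·(-2.4375)=1.078125; next y=1/2·2.4375+1/4·1.078125≈1.488281
n=2: y≈1.488281, sp=3, e=sp−y≈1.511719; I≈5.074219, D=e−e_prev≈0.949219; u=1/2·1.511719+5/4·5.074219+3/2·0.949219≈8.522461; next y=1/2·1.488281+1/4·8.522461≈2.874756
n=3: y≈2.874756, sp=3, e=sp−y≈0.125244; I≈5.199463, D=e−e_prev≈-1.386475; u=1/2·0.125244+5/4·5.199463+3/2·(-1.386475)≈4.482239; next y=1/2·2.874756+1/4·4.482239≈2.557938
n=4: y≈2.557938, sp=3, e=sp−y≈0.442062; I≈5.641525, D=e−e_prev≈0.316818; u=1/2·0.442062+5/4·5.641525+3/2·0.316818≈7.748165; next y=1/2·2.557938+1/4·7.748165≈3.216010
n=5: y≈3.216010, sp=3, e=sp−y≈-0.216010; I≈5.425515, D=e−e_prev≈-0.658072; u=1/2·(-0.216010)+5/4·5.425515+3/2·(-0.658072)≈5.686780; next y=1/2·3.216010+1/4·5.686780≈3.029700
n=6: y≈3.029700, sp=3, e=sp−y≈-0.029700; I≈5.395815, D=e−e_prev≈0.186310; u=1/2·(-0.029700)+5/4·5.395815+3/2·0.186310≈7.009384; next y=1/2·3.029700+1/4·7.009384≈3.267196
n=7: y≈3.267196, sp=3, e=sp−y≈-0.267196; I≈5.128619, D=e−e_prev≈-0.237496; u=1/2·(-0.267196)+5/4·5.128619+3/2·(-0.237496)≈5.920932; next y=1/2·3.267196+1/4·5.920932≈3.113831

0 3 9.750 0.000
1 3 1.078 2.438
2 3 8.522 1.488
3 3 4.482 2.875
4 3 7.748 2.558
5 3 5.687 3.216
6 3 7.009 3.030
7 3 5.921 3.267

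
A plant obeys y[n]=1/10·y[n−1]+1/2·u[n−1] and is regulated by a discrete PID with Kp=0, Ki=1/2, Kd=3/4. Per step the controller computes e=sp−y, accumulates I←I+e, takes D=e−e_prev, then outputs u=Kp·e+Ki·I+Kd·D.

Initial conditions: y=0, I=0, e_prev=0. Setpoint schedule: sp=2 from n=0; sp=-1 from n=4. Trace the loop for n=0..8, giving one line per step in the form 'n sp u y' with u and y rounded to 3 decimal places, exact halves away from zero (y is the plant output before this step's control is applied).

(exact arithmetic carried between steps; '≈' marks a value shown rounded to 6 d.p. or computed from one; I and e_prev carry over from the previous line; the table rounds u and y to 3 d.p., halves away from zero)
n=0: y=0, sp=2, e=sp−y=2; I=2, D=e−e_prev=2; u=0·2+1/2·2+3/4·2=2.5; next y=1/10·0+1/2·2.5=1.25
n=1: y=1.25, sp=2, e=sp−y=0.75; I=2.75, D=e−e_prev=-1.25; u=0·0.75+1/2·2.75+3/4·(-1.25)=0.4375; next y=1/10·1.25+1/2·0.4375=0.34375
n=2: y=0.34375, sp=2, e=sp−y=1.65625; I=4.40625, D=e−e_prev=0.90625; u=0·1.65625+1/2·4.40625+3/4·0.90625≈2.882813; next y=1/10·0.34375+1/2·2.882813≈1.475781
n=3: y≈1.475781, sp=2, e=sp−y≈0.524219; I≈4.930469, D=e−e_prev≈-1.132031; u=0·0.524219+1/2·4.930469+3/4·(-1.132031)≈1.616211; next y=1/10·1.475781+1/2·1.616211≈0.955684
n=4: y≈0.955684, sp=-1, e=sp−y≈-1.955684; I≈2.974785, D=e−e_prev≈-2.479902; u=0·(-1.955684)+1/2·2.974785+3/4·(-2.479902)≈-0.372534; next y=1/10·0.955684+1/2·(-0.372534)≈-0.090699
n=5: y≈-0.090699, sp=-1, e=sp−y≈-0.909301; I≈2.065484, D=e−e_prev≈1.046382; u=0·(-0.909301)+1/2·2.065484+3/4·1.046382≈1.817529; next y=1/10·(-0.090699)+1/2·1.817529≈0.899694
n=6: y≈0.899694, sp=-1, e=sp−y≈-1.899694; I≈0.165789, D=e−e_prev≈-0.990393; u=0·(-1.899694)+1/2·0.165789+3/4·(-0.990393)≈-0.659900; next y=1/10·0.899694+1/2·(-0.659900)≈-0.239981
n=7: y≈-0.239981, sp=-1, e=sp−y≈-0.760019; I≈-0.594230, D=e−e_prev≈1.139675; u=0·(-0.760019)+1/2·(-0.594230)+3/4·1.139675≈0.557641; next y=1/10·(-0.239981)+1/2·0.557641≈0.254823
n=8: y≈0.254823, sp=-1, e=sp−y≈-1.254823; I≈-1.849053, D=e−e_prev≈-0.494803; u=0·(-1.254823)+1/2·(-1.849053)+3/4·(-0.494803)≈-1.295629; next y=1/10·0.254823+1/2·(-1.295629)≈-0.622332

0 2 2.500 0.000
1 2 0.438 1.250
2 2 2.883 0.344
3 2 1.616 1.476
4 -1 -0.373 0.956
5 -1 1.818 -0.091
6 -1 -0.660 0.900
7 -1 0.558 -0.240
8 -1 -1.296 0.255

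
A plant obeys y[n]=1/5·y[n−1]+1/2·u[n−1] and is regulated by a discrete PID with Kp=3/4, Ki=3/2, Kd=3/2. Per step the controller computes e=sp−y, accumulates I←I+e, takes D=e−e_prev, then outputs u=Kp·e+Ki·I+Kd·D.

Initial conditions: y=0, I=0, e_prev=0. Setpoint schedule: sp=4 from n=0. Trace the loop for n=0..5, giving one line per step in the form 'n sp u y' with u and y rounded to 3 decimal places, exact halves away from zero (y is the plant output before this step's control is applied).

0 4 15.000 0.000
1 4 -13.125 7.500
2 4 39.984 -5.063
3 4 -55.424 18.980
4 4 119.029 -23.916
5 4 -198.368 54.731

(exact arithmetic carried between steps; '≈' marks a value shown rounded to 6 d.p. or computed from one; I and e_prev carry over from the previous line; the table rounds u and y to 3 d.p., halves away from zero)
n=0: y=0, sp=4, e=sp−y=4; I=4, D=e−e_prev=4; u=3/4·4+3/2·4+3/2·4=15; next y=1/5·0+1/2·15=7.5
n=1: y=7.5, sp=4, e=sp−y=-3.5; I=0.5, D=e−e_prev=-7.5; u=3/4·(-3.5)+3/2·0.5+3/2·(-7.5)=-13.125; next y=1/5·7.5+1/2·(-13.125)=-5.0625
n=2: y=-5.0625, sp=4, e=sp−y=9.0625; I=9.5625, D=e−e_prev=12.5625; u=3/4·9.0625+3/2·9.5625+3/2·12.5625=39.984375; next y=1/5·(-5.0625)+1/2·39.984375≈18.979688
n=3: y≈18.979688, sp=4, e=sp−y≈-14.979688; I≈-5.417188, D=e−e_prev≈-24.042188; u=3/4·(-14.979688)+3/2·(-5.417188)+3/2·(-24.042188)≈-55.423828; next y=1/5·18.979688+1/2·(-55.423828)≈-23.915977
n=4: y≈-23.915977, sp=4, e=sp−y≈27.915977; I≈22.498789, D=e−e_prev≈42.895664; u=3/4·27.915977+3/2·22.498789+3/2·42.895664≈119.028662; next y=1/5·(-23.915977)+1/2·119.028662≈54.731136
n=5: y≈54.731136, sp=4, e=sp−y≈-50.731136; I≈-28.232347, D=e−e_prev≈-78.647112; u=3/4·(-50.731136)+3/2·(-28.232347)+3/2·(-78.647112)≈-198.367540; next y=1/5·54.731136+1/2·(-198.367540)≈-88.237543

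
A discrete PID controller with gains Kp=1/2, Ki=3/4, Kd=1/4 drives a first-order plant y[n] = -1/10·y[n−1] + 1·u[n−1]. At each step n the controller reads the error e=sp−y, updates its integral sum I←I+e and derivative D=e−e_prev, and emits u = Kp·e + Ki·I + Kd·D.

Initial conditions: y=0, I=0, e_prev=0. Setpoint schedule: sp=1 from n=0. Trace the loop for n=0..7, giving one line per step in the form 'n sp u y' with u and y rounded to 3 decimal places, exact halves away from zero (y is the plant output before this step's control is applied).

0 1 1.500 0.000
1 1 -0.250 1.500
2 1 2.600 -0.400
3 1 -1.385 2.640
4 1 4.579 -1.649
5 1 -4.096 4.743
6 1 8.665 -4.570
7 1 -10.024 9.122

(exact arithmetic carried between steps; '≈' marks a value shown rounded to 6 d.p. or computed from one; I and e_prev carry over from the previous line; the table rounds u and y to 3 d.p., halves away from zero)
n=0: y=0, sp=1, e=sp−y=1; I=1, D=e−e_prev=1; u=1/2·1+3/4·1+1/4·1=1.5; next y=-1/10·0+1·1.5=1.5
n=1: y=1.5, sp=1, e=sp−y=-0.5; I=0.5, D=e−e_prev=-1.5; u=1/2·(-0.5)+3/4·0.5+1/4·(-1.5)=-0.25; next y=-1/10·1.5+1·(-0.25)=-0.4
n=2: y=-0.4, sp=1, e=sp−y=1.4; I=1.9, D=e−e_prev=1.9; u=1/2·1.4+3/4·1.9+1/4·1.9=2.6; next y=-1/10·(-0.4)+1·2.6=2.64
n=3: y=2.64, sp=1, e=sp−y=-1.64; I=0.26, D=e−e_prev=-3.04; u=1/2·(-1.64)+3/4·0.26+1/4·(-3.04)=-1.385; next y=-1/10·2.64+1·(-1.385)=-1.649
n=4: y=-1.649, sp=1, e=sp−y=2.649; I=2.909, D=e−e_prev=4.289; u=1/2·2.649+3/4·2.909+1/4·4.289=4.5785; next y=-1/10·(-1.649)+1·4.5785=4.7434
n=5: y=4.7434, sp=1, e=sp−y=-3.7434; I=-0.8344, D=e−e_prev=-6.3924; u=1/2·(-3.7434)+3/4·(-0.8344)+1/4·(-6.3924)=-4.0956; next y=-1/10·4.7434+1·(-4.0956)=-4.56994
n=6: y=-4.56994, sp=1, e=sp−y=5.56994; I=4.73554, D=e−e_prev=9.31334; u=1/2·5.56994+3/4·4.73554+1/4·9.31334=8.66496; next y=-1/10·(-4.56994)+1·8.66496=9.121954
n=7: y=9.121954, sp=1, e=sp−y=-8.121954; I=-3.386414, D=e−e_prev=-13.691894; u=1/2·(-8.121954)+3/4·(-3.386414)+1/4·(-13.691894)=-10.023761; next y=-1/10·9.121954+1·(-10.023761)≈-10.935956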